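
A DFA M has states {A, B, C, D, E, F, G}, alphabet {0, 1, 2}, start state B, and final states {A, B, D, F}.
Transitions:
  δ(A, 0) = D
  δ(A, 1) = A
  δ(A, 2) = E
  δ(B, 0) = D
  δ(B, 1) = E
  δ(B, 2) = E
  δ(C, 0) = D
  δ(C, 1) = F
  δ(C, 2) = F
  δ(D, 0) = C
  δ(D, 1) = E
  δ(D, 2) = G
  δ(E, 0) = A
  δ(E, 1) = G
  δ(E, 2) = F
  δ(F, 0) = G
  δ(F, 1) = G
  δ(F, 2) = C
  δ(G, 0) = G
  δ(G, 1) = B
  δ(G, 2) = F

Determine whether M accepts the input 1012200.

B --1--> E
E --0--> A
A --1--> A
A --2--> E
E --2--> F
F --0--> G
G --0--> G
End in state G, which is not an accepting state.

rejected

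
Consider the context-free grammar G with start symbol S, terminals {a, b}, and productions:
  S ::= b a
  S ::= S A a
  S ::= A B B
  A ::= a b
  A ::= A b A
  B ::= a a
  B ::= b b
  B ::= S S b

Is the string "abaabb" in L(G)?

yes

S ⇒ ABB ⇒ abBB ⇒ abaaB ⇒ abaabb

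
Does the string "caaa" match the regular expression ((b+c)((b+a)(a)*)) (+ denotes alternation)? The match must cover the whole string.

yes

Split as c·aaa: (b+c) matches c and ((b+a)(a)*) matches aaa.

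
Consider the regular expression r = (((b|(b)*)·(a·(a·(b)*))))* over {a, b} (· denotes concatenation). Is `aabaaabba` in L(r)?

aabaaabba cannot be split into zero or more pieces each matching ((b|(b)*)·(a·(a·(b)*))).

no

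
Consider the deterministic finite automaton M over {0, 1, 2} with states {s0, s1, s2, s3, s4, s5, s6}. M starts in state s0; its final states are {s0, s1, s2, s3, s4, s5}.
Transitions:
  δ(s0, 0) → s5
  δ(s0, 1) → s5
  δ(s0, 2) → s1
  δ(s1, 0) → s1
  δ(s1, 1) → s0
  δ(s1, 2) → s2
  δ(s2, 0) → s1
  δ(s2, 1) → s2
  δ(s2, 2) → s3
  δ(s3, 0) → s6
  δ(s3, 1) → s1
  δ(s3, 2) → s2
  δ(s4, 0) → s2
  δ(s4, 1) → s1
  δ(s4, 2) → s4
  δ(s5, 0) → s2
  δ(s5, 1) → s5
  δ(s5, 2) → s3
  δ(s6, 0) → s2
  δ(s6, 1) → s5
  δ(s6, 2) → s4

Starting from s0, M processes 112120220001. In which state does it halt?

s0

s0 --1--> s5
s5 --1--> s5
s5 --2--> s3
s3 --1--> s1
s1 --2--> s2
s2 --0--> s1
s1 --2--> s2
s2 --2--> s3
s3 --0--> s6
s6 --0--> s2
s2 --0--> s1
s1 --1--> s0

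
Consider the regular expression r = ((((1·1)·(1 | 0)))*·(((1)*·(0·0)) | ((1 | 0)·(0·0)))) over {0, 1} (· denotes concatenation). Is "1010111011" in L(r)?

No split of 1010111011 into u·v has (((1·1)·(1|0)))* matching u and (((1)*·(0·0))|((1|0)·(0·0))) matching v.

no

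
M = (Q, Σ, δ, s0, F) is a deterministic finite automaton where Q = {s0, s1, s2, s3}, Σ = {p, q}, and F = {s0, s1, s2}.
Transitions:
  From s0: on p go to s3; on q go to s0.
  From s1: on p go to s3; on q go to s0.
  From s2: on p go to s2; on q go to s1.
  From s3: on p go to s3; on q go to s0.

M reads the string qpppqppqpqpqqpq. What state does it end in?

s0 --q--> s0
s0 --p--> s3
s3 --p--> s3
s3 --p--> s3
s3 --q--> s0
s0 --p--> s3
s3 --p--> s3
s3 --q--> s0
s0 --p--> s3
s3 --q--> s0
s0 --p--> s3
s3 --q--> s0
s0 --q--> s0
s0 --p--> s3
s3 --q--> s0

s0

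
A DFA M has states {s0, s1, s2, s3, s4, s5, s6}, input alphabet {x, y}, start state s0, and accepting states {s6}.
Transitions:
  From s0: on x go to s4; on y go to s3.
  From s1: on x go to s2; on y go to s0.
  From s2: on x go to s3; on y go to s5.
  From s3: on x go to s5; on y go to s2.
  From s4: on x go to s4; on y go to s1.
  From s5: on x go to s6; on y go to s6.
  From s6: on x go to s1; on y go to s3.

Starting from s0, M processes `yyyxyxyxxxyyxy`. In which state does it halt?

s0 --y--> s3
s3 --y--> s2
s2 --y--> s5
s5 --x--> s6
s6 --y--> s3
s3 --x--> s5
s5 --y--> s6
s6 --x--> s1
s1 --x--> s2
s2 --x--> s3
s3 --y--> s2
s2 --y--> s5
s5 --x--> s6
s6 --y--> s3

s3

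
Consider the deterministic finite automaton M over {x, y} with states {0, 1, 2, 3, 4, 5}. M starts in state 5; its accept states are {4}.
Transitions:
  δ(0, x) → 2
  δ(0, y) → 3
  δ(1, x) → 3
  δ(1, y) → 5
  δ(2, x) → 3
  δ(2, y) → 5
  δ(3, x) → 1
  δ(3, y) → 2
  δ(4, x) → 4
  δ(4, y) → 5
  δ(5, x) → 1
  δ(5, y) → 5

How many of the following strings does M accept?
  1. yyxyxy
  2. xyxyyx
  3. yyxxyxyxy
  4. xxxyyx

0

yyxyxy: rejected
xyxyyx: rejected
yyxxyxyxy: rejected
xxxyyx: rejected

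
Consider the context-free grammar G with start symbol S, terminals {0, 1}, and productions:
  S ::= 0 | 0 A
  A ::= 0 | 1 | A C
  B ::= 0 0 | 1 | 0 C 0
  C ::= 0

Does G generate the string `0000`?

S ⇒ 0A ⇒ 0AC ⇒ 0ACC ⇒ 00CC ⇒ 000C ⇒ 0000

yes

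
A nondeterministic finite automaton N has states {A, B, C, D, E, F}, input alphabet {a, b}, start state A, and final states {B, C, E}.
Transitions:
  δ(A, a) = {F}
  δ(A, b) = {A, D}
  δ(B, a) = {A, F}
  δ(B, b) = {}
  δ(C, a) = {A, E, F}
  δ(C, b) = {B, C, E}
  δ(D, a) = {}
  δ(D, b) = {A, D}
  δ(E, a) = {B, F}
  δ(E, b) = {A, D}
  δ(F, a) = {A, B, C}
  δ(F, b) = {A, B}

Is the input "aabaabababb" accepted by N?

rejected

Start: {A}
read a: {F}
read a: {A, B, C}
read b: {A, B, C, D, E}
read a: {A, B, E, F}
read a: {A, B, C, F}
read b: {A, B, C, D, E}
read a: {A, B, E, F}
read b: {A, B, D}
read a: {A, F}
read b: {A, B, D}
read b: {A, D}
Reachable ∩ accepting = {} — empty.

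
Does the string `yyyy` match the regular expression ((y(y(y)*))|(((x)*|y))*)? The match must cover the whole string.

The left alternative (y(y(y)*)) matches yyyy.

yes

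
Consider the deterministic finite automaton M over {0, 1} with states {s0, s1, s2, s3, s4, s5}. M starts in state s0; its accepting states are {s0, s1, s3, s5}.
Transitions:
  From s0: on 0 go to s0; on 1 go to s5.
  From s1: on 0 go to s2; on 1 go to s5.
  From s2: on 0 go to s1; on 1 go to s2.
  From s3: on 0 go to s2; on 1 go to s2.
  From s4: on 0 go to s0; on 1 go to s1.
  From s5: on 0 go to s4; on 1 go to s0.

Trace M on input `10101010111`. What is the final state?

s0

s0 --1--> s5
s5 --0--> s4
s4 --1--> s1
s1 --0--> s2
s2 --1--> s2
s2 --0--> s1
s1 --1--> s5
s5 --0--> s4
s4 --1--> s1
s1 --1--> s5
s5 --1--> s0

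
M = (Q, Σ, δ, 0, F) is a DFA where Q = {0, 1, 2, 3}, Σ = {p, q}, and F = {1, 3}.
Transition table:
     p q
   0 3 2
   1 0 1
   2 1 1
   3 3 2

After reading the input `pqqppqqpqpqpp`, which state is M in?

0 --p--> 3
3 --q--> 2
2 --q--> 1
1 --p--> 0
0 --p--> 3
3 --q--> 2
2 --q--> 1
1 --p--> 0
0 --q--> 2
2 --p--> 1
1 --q--> 1
1 --p--> 0
0 --p--> 3

3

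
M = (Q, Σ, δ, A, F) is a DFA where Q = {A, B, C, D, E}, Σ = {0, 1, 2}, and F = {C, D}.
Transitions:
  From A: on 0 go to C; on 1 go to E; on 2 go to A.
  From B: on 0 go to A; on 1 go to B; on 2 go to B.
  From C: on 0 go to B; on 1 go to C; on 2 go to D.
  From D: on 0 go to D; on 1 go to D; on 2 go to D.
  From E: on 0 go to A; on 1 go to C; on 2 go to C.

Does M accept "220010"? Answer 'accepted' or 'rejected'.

rejected

A --2--> A
A --2--> A
A --0--> C
C --0--> B
B --1--> B
B --0--> A
End in state A, which is not an accepting state.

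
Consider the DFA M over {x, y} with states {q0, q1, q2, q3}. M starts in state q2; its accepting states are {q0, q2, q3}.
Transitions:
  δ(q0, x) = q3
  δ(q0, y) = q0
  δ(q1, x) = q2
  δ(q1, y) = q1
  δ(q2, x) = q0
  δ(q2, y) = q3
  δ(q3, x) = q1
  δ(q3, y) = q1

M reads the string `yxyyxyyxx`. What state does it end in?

q2 --y--> q3
q3 --x--> q1
q1 --y--> q1
q1 --y--> q1
q1 --x--> q2
q2 --y--> q3
q3 --y--> q1
q1 --x--> q2
q2 --x--> q0

q0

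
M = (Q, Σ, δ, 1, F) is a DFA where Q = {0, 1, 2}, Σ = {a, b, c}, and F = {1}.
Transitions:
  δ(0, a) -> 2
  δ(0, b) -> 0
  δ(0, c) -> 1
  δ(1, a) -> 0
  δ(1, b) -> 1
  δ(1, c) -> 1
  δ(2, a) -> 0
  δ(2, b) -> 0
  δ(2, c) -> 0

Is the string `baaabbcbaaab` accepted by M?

rejected

1 --b--> 1
1 --a--> 0
0 --a--> 2
2 --a--> 0
0 --b--> 0
0 --b--> 0
0 --c--> 1
1 --b--> 1
1 --a--> 0
0 --a--> 2
2 --a--> 0
0 --b--> 0
End in state 0, which is not an accepting state.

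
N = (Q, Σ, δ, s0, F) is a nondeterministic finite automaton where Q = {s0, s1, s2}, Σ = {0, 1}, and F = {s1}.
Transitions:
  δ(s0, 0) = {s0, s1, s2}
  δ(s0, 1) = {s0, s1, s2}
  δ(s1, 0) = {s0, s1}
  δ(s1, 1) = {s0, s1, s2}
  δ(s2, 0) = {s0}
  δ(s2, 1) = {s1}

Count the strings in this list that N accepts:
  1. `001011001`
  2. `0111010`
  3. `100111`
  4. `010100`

`001011001`: accepted
`0111010`: accepted
`100111`: accepted
`010100`: accepted

4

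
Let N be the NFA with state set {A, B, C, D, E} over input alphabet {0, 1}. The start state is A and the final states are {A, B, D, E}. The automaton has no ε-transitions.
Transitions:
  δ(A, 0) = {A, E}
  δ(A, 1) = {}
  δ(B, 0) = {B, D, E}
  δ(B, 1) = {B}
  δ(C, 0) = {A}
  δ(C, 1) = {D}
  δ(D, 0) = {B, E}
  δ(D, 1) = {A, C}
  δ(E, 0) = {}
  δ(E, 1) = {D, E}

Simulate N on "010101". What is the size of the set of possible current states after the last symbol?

Start: {A}
read 0: {A, E}
read 1: {D, E}
read 0: {B, E}
read 1: {B, D, E}
read 0: {B, D, E}
read 1: {A, B, C, D, E}
Final reachable set {A, B, C, D, E} has 5 states.

5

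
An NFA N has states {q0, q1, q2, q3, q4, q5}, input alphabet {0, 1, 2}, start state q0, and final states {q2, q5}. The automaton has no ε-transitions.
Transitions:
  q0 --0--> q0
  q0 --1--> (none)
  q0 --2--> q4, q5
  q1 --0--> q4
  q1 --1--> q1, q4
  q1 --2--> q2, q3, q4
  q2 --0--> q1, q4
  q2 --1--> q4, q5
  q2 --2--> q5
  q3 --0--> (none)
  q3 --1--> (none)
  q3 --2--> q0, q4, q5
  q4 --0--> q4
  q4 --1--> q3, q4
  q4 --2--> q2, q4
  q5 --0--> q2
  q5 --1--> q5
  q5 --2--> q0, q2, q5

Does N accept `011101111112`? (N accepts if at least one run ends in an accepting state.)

Start: {q0}
read 0: {q0}
read 1: {}
The reachable set is empty and stays empty for the remaining 10 symbols.
Reachable ∩ accepting = {} — empty.

rejected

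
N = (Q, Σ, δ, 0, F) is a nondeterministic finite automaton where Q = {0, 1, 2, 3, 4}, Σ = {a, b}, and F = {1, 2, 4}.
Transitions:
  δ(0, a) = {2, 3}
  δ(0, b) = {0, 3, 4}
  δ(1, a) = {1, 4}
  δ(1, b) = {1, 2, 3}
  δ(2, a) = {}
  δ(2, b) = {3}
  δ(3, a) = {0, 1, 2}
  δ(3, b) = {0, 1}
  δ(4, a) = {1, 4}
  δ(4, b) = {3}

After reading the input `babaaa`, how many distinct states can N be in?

Start: {0}
read b: {0, 3, 4}
read a: {0, 1, 2, 3, 4}
read b: {0, 1, 2, 3, 4}
read a: {0, 1, 2, 3, 4}
read a: {0, 1, 2, 3, 4}
read a: {0, 1, 2, 3, 4}
Final reachable set {0, 1, 2, 3, 4} has 5 states.

5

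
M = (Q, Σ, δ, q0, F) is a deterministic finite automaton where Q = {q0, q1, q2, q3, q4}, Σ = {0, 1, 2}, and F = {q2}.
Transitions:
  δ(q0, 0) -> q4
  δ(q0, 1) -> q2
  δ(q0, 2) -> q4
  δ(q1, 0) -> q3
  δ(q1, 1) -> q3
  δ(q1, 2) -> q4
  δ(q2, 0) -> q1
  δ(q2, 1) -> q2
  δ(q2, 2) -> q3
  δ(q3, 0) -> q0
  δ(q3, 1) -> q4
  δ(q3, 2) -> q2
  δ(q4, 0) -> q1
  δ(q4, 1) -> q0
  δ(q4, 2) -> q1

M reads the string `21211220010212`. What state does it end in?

q0 --2--> q4
q4 --1--> q0
q0 --2--> q4
q4 --1--> q0
q0 --1--> q2
q2 --2--> q3
q3 --2--> q2
q2 --0--> q1
q1 --0--> q3
q3 --1--> q4
q4 --0--> q1
q1 --2--> q4
q4 --1--> q0
q0 --2--> q4

q4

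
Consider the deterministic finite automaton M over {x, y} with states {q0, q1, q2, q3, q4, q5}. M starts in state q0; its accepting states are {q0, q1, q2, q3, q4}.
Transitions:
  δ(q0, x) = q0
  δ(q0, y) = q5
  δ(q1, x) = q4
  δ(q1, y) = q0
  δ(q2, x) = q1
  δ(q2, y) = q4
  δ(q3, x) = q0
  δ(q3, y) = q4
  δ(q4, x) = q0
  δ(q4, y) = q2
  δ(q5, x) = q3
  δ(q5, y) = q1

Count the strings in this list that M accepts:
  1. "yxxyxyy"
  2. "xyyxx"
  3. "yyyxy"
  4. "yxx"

3

"yxxyxyy": accepted
"xyyxx": accepted
"yyyxy": rejected
"yxx": accepted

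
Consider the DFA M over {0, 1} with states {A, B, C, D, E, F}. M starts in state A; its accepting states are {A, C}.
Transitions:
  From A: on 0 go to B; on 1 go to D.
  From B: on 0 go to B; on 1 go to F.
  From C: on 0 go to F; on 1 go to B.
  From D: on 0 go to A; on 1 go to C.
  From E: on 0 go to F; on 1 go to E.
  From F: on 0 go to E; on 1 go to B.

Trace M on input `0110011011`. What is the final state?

A --0--> B
B --1--> F
F --1--> B
B --0--> B
B --0--> B
B --1--> F
F --1--> B
B --0--> B
B --1--> F
F --1--> B

B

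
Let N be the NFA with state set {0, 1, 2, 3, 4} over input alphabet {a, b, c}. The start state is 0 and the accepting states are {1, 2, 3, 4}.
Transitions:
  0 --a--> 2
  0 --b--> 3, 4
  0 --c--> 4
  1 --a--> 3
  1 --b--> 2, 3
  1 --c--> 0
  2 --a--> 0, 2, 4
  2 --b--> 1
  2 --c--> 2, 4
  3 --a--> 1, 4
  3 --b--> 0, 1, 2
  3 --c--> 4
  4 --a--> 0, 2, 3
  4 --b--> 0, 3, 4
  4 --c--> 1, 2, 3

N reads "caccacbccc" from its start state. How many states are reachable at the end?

Start: {0}
read c: {4}
read a: {0, 2, 3}
read c: {2, 4}
read c: {1, 2, 3, 4}
read a: {0, 1, 2, 3, 4}
read c: {0, 1, 2, 3, 4}
read b: {0, 1, 2, 3, 4}
read c: {0, 1, 2, 3, 4}
read c: {0, 1, 2, 3, 4}
read c: {0, 1, 2, 3, 4}
Final reachable set {0, 1, 2, 3, 4} has 5 states.

5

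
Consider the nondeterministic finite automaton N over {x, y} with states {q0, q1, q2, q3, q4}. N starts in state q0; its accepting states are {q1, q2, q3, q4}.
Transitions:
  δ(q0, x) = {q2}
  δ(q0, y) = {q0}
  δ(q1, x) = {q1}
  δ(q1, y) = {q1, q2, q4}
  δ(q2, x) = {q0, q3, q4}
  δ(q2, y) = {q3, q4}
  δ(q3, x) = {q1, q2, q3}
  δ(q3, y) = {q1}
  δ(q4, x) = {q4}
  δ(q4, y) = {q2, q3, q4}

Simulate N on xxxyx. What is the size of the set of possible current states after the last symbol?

5

Start: {q0}
read x: {q2}
read x: {q0, q3, q4}
read x: {q1, q2, q3, q4}
read y: {q1, q2, q3, q4}
read x: {q0, q1, q2, q3, q4}
Final reachable set {q0, q1, q2, q3, q4} has 5 states.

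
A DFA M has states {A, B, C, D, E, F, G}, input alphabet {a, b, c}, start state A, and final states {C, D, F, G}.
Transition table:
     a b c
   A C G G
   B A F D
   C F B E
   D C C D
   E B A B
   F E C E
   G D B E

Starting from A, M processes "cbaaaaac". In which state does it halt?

A --c--> G
G --b--> B
B --a--> A
A --a--> C
C --a--> F
F --a--> E
E --a--> B
B --c--> D

D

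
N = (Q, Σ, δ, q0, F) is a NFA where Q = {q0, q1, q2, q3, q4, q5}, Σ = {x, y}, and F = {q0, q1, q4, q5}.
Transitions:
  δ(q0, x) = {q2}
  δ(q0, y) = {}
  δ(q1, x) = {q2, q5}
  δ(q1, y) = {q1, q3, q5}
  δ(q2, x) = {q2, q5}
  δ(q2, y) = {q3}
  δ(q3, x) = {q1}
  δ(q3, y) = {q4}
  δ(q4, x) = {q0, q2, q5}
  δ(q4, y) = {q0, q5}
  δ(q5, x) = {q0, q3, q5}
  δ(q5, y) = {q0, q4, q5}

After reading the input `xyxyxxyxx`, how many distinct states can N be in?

Start: {q0}
read x: {q2}
read y: {q3}
read x: {q1}
read y: {q1, q3, q5}
read x: {q0, q1, q2, q3, q5}
read x: {q0, q1, q2, q3, q5}
read y: {q0, q1, q3, q4, q5}
read x: {q0, q1, q2, q3, q5}
read x: {q0, q1, q2, q3, q5}
Final reachable set {q0, q1, q2, q3, q5} has 5 states.

5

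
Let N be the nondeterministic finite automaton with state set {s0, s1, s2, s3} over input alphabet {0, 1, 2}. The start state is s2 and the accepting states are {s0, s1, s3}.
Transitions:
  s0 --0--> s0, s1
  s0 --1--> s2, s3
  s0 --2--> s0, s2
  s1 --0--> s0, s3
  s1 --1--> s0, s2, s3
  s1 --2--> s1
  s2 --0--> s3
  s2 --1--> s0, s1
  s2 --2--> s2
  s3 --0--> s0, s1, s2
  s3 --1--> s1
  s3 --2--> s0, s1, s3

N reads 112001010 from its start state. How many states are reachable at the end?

4

Start: {s2}
read 1: {s0, s1}
read 1: {s0, s2, s3}
read 2: {s0, s1, s2, s3}
read 0: {s0, s1, s2, s3}
read 0: {s0, s1, s2, s3}
read 1: {s0, s1, s2, s3}
read 0: {s0, s1, s2, s3}
read 1: {s0, s1, s2, s3}
read 0: {s0, s1, s2, s3}
Final reachable set {s0, s1, s2, s3} has 4 states.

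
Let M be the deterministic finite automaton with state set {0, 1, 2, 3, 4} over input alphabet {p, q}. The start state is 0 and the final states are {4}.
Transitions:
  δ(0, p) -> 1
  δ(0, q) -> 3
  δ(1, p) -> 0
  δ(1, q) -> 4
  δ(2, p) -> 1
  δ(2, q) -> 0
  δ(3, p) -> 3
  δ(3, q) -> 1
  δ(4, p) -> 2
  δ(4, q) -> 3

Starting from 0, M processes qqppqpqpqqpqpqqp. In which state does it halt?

0

0 --q--> 3
3 --q--> 1
1 --p--> 0
0 --p--> 1
1 --q--> 4
4 --p--> 2
2 --q--> 0
0 --p--> 1
1 --q--> 4
4 --q--> 3
3 --p--> 3
3 --q--> 1
1 --p--> 0
0 --q--> 3
3 --q--> 1
1 --p--> 0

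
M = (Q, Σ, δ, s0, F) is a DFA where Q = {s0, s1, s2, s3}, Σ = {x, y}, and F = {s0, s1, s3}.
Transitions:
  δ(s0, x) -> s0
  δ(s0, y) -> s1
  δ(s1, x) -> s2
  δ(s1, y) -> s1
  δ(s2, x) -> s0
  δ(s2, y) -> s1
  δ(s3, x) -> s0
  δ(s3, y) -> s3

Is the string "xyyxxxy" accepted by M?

s0 --x--> s0
s0 --y--> s1
s1 --y--> s1
s1 --x--> s2
s2 --x--> s0
s0 --x--> s0
s0 --y--> s1
End in state s1, which is an accepting state.

accepted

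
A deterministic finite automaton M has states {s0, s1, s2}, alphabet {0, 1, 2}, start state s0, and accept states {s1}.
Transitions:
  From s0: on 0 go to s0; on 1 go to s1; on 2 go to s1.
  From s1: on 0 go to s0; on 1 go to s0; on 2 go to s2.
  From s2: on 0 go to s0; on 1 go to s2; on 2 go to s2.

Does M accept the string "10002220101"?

accepted

s0 --1--> s1
s1 --0--> s0
s0 --0--> s0
s0 --0--> s0
s0 --2--> s1
s1 --2--> s2
s2 --2--> s2
s2 --0--> s0
s0 --1--> s1
s1 --0--> s0
s0 --1--> s1
End in state s1, which is an accepting state.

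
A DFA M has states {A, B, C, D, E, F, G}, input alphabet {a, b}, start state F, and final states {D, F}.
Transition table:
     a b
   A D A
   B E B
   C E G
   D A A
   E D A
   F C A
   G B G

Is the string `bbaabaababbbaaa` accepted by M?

F --b--> A
A --b--> A
A --a--> D
D --a--> A
A --b--> A
A --a--> D
D --a--> A
A --b--> A
A --a--> D
D --b--> A
A --b--> A
A --b--> A
A --a--> D
D --a--> A
A --a--> D
End in state D, which is an accepting state.

accepted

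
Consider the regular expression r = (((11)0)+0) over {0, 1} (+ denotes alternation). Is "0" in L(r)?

yes

The right alternative 0 matches 0.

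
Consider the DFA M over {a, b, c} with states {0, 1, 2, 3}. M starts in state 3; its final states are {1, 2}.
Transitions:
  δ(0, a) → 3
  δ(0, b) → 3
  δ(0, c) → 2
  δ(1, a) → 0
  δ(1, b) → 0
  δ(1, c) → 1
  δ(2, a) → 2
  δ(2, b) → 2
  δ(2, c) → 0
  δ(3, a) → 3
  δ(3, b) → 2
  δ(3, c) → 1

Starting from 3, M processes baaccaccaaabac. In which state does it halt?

0

3 --b--> 2
2 --a--> 2
2 --a--> 2
2 --c--> 0
0 --c--> 2
2 --a--> 2
2 --c--> 0
0 --c--> 2
2 --a--> 2
2 --a--> 2
2 --a--> 2
2 --b--> 2
2 --a--> 2
2 --c--> 0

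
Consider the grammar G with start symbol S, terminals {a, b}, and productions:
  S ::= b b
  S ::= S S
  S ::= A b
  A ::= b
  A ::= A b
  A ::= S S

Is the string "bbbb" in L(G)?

yes

S ⇒ SS ⇒ bbS ⇒ bbAb ⇒ bbbb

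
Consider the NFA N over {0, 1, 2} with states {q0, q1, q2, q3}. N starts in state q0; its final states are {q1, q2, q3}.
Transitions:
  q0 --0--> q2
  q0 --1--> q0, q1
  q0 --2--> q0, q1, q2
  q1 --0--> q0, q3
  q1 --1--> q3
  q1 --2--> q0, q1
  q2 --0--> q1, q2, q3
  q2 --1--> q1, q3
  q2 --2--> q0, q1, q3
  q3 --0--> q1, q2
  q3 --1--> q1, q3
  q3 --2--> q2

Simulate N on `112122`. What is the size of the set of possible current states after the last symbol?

4

Start: {q0}
read 1: {q0, q1}
read 1: {q0, q1, q3}
read 2: {q0, q1, q2}
read 1: {q0, q1, q3}
read 2: {q0, q1, q2}
read 2: {q0, q1, q2, q3}
Final reachable set {q0, q1, q2, q3} has 4 states.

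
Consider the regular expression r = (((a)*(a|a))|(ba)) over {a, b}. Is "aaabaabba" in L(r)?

Neither ((a)*(a|a)) nor (ba) matches aaabaabba.

no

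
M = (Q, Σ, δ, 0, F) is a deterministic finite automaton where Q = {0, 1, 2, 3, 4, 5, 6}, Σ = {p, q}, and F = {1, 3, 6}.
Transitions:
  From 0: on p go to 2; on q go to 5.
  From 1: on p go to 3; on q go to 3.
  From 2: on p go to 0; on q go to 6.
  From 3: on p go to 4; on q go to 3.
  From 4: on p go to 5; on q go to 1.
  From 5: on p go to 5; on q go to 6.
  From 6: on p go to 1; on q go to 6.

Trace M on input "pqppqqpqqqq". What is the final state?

3

0 --p--> 2
2 --q--> 6
6 --p--> 1
1 --p--> 3
3 --q--> 3
3 --q--> 3
3 --p--> 4
4 --q--> 1
1 --q--> 3
3 --q--> 3
3 --q--> 3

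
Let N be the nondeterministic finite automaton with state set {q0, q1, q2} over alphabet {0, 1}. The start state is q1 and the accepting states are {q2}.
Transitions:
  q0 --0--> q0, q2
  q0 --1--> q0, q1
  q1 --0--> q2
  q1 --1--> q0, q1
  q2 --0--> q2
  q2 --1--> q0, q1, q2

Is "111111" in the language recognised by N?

Start: {q1}
read 1: {q0, q1}
read 1: {q0, q1}
read 1: {q0, q1}
read 1: {q0, q1}
read 1: {q0, q1}
read 1: {q0, q1}
Reachable ∩ accepting = {} — empty.

rejected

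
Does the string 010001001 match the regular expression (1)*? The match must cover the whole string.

no

010001001 cannot be split into zero or more pieces each matching 1.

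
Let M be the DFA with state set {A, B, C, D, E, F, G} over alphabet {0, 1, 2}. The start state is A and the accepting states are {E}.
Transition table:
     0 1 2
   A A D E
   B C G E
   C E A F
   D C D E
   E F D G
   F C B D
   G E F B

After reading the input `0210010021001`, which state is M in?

D

A --0--> A
A --2--> E
E --1--> D
D --0--> C
C --0--> E
E --1--> D
D --0--> C
C --0--> E
E --2--> G
G --1--> F
F --0--> C
C --0--> E
E --1--> D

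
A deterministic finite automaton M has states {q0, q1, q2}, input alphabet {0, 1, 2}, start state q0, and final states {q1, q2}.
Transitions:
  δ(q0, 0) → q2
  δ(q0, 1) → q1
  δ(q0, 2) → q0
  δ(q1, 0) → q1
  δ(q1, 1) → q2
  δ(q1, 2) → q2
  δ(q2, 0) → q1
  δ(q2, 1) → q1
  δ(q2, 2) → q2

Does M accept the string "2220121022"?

accepted

q0 --2--> q0
q0 --2--> q0
q0 --2--> q0
q0 --0--> q2
q2 --1--> q1
q1 --2--> q2
q2 --1--> q1
q1 --0--> q1
q1 --2--> q2
q2 --2--> q2
End in state q2, which is an accepting state.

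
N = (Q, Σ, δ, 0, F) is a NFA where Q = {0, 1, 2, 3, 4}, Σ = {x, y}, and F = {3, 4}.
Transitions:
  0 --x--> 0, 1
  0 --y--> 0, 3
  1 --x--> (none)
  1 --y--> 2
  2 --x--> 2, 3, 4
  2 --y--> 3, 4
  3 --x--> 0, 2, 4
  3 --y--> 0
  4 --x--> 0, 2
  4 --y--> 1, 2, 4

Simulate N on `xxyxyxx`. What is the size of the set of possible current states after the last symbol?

5

Start: {0}
read x: {0, 1}
read x: {0, 1}
read y: {0, 2, 3}
read x: {0, 1, 2, 3, 4}
read y: {0, 1, 2, 3, 4}
read x: {0, 1, 2, 3, 4}
read x: {0, 1, 2, 3, 4}
Final reachable set {0, 1, 2, 3, 4} has 5 states.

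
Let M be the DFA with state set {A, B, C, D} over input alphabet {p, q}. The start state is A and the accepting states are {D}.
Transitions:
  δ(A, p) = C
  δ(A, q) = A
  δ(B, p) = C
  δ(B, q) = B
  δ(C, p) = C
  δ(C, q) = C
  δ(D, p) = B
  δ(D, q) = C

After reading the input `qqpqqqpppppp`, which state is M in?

A --q--> A
A --q--> A
A --p--> C
C --q--> C
C --q--> C
C --q--> C
C --p--> C
C --p--> C
C --p--> C
C --p--> C
C --p--> C
C --p--> C

C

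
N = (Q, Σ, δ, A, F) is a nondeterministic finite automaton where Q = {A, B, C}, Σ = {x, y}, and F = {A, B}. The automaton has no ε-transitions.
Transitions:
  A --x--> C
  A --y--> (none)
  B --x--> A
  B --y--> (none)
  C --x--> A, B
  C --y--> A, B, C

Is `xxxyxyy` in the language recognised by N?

Start: {A}
read x: {C}
read x: {A, B}
read x: {A, C}
read y: {A, B, C}
read x: {A, B, C}
read y: {A, B, C}
read y: {A, B, C}
Reachable ∩ accepting = {A, B} — nonempty.

accepted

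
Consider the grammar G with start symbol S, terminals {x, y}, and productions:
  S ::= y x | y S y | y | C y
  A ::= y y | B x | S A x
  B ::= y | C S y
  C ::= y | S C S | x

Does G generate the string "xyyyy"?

S ⇒ Cy ⇒ SCSy ⇒ CyCSy ⇒ xyCSy ⇒ xyySy ⇒ xyyyy

yes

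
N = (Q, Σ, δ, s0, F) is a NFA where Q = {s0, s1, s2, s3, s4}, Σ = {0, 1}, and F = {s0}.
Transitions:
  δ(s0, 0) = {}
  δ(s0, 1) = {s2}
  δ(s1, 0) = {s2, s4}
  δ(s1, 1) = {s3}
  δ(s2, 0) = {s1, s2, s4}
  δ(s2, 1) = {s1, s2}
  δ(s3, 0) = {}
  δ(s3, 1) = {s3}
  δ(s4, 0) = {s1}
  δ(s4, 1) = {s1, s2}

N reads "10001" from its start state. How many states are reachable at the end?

3

Start: {s0}
read 1: {s2}
read 0: {s1, s2, s4}
read 0: {s1, s2, s4}
read 0: {s1, s2, s4}
read 1: {s1, s2, s3}
Final reachable set {s1, s2, s3} has 3 states.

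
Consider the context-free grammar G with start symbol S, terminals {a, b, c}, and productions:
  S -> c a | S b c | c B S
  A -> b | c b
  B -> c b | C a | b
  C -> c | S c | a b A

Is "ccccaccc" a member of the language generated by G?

no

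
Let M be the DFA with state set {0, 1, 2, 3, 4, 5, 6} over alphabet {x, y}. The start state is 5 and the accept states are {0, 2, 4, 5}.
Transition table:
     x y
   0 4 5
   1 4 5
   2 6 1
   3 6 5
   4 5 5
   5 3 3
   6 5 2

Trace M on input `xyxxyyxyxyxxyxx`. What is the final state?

5 --x--> 3
3 --y--> 5
5 --x--> 3
3 --x--> 6
6 --y--> 2
2 --y--> 1
1 --x--> 4
4 --y--> 5
5 --x--> 3
3 --y--> 5
5 --x--> 3
3 --x--> 6
6 --y--> 2
2 --x--> 6
6 --x--> 5

5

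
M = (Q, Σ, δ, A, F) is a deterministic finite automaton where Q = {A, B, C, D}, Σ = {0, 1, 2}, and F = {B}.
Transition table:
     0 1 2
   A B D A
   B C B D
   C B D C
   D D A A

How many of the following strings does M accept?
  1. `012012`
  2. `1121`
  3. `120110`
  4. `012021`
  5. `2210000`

0

`012012`: rejected
`1121`: rejected
`120110`: rejected
`012021`: rejected
`2210000`: rejected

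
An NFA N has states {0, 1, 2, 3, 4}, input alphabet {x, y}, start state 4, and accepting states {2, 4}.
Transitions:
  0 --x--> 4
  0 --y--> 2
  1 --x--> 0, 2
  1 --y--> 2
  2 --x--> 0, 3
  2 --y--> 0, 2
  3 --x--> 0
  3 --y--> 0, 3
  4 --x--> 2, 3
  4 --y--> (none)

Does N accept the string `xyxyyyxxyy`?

Start: {4}
read x: {2, 3}
read y: {0, 2, 3}
read x: {0, 3, 4}
read y: {0, 2, 3}
read y: {0, 2, 3}
read y: {0, 2, 3}
read x: {0, 3, 4}
read x: {0, 2, 3, 4}
read y: {0, 2, 3}
read y: {0, 2, 3}
Reachable ∩ accepting = {2} — nonempty.

accepted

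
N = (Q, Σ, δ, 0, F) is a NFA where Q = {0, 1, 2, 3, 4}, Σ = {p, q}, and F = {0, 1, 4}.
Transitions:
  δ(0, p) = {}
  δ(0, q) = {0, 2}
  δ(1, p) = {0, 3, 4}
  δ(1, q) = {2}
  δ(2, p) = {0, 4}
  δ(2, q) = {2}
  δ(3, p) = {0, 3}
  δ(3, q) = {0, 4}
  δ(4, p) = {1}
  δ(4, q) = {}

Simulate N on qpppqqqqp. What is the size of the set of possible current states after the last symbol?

Start: {0}
read q: {0, 2}
read p: {0, 4}
read p: {1}
read p: {0, 3, 4}
read q: {0, 2, 4}
read q: {0, 2}
read q: {0, 2}
read q: {0, 2}
read p: {0, 4}
Final reachable set {0, 4} has 2 states.

2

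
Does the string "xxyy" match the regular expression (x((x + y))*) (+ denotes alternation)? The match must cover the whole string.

yes

Split as x·xyy: x matches x and ((x+y))* matches xyy.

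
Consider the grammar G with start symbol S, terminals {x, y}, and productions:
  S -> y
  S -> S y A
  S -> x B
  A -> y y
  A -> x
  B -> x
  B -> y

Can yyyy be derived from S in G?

S ⇒ SyA ⇒ yyA ⇒ yyyy

yes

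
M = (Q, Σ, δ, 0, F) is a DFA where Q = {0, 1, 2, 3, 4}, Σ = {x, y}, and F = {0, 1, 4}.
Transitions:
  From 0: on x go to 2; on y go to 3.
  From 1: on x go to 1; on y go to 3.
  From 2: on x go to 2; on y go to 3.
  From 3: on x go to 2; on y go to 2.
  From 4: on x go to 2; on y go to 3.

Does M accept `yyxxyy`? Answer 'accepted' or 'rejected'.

0 --y--> 3
3 --y--> 2
2 --x--> 2
2 --x--> 2
2 --y--> 3
3 --y--> 2
End in state 2, which is not an accepting state.

rejected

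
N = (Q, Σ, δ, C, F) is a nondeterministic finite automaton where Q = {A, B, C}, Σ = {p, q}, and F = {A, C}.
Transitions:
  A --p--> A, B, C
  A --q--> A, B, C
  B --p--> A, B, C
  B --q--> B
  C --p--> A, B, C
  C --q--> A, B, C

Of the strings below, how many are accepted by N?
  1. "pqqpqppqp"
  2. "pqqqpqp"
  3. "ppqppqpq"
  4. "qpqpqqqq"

"pqqpqppqp": accepted
"pqqqpqp": accepted
"ppqppqpq": accepted
"qpqpqqqq": accepted

4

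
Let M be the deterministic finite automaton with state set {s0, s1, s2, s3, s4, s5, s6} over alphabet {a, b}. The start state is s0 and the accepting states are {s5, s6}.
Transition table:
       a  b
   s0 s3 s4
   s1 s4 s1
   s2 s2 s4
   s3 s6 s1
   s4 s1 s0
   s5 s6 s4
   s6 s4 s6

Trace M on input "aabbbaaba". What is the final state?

s0 --a--> s3
s3 --a--> s6
s6 --b--> s6
s6 --b--> s6
s6 --b--> s6
s6 --a--> s4
s4 --a--> s1
s1 --b--> s1
s1 --a--> s4

s4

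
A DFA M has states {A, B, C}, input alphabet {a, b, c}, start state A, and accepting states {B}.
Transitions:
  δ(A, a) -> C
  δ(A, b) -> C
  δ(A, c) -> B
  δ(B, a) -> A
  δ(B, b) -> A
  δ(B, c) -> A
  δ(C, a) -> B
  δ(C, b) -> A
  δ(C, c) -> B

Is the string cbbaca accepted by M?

A --c--> B
B --b--> A
A --b--> C
C --a--> B
B --c--> A
A --a--> C
End in state C, which is not an accepting state.

rejected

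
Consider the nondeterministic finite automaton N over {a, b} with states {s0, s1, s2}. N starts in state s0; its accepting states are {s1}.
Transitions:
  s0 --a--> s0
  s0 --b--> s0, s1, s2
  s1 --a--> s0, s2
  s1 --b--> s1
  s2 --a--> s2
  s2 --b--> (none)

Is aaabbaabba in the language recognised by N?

Start: {s0}
read a: {s0}
read a: {s0}
read a: {s0}
read b: {s0, s1, s2}
read b: {s0, s1, s2}
read a: {s0, s2}
read a: {s0, s2}
read b: {s0, s1, s2}
read b: {s0, s1, s2}
read a: {s0, s2}
Reachable ∩ accepting = {} — empty.

rejected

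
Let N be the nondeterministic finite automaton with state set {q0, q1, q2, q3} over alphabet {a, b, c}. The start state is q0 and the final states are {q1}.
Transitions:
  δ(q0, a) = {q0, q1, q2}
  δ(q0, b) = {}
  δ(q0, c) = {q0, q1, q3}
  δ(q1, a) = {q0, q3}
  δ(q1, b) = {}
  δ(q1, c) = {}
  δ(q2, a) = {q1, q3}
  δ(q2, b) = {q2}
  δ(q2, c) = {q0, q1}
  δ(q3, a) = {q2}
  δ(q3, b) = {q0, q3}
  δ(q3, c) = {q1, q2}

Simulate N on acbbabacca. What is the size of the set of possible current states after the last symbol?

4

Start: {q0}
read a: {q0, q1, q2}
read c: {q0, q1, q3}
read b: {q0, q3}
read b: {q0, q3}
read a: {q0, q1, q2}
read b: {q2}
read a: {q1, q3}
read c: {q1, q2}
read c: {q0, q1}
read a: {q0, q1, q2, q3}
Final reachable set {q0, q1, q2, q3} has 4 states.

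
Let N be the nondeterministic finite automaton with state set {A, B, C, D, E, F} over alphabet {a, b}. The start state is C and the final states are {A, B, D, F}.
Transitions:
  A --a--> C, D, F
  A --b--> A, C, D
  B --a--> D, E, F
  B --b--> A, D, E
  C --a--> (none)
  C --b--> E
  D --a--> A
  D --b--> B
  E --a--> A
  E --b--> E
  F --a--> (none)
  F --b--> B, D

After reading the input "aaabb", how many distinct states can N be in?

Start: {C}
read a: {}
The reachable set is empty and stays empty for the remaining 4 symbols.
Final reachable set {} has 0 states.

0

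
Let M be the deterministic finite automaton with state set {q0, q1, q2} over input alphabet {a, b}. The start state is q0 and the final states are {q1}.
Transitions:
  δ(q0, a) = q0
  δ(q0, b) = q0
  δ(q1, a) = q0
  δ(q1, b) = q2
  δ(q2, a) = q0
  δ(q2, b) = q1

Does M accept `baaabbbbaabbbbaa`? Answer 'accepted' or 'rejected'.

q0 --b--> q0
q0 --a--> q0
q0 --a--> q0
q0 --a--> q0
q0 --b--> q0
q0 --b--> q0
q0 --b--> q0
q0 --b--> q0
q0 --a--> q0
q0 --a--> q0
q0 --b--> q0
q0 --b--> q0
q0 --b--> q0
q0 --b--> q0
q0 --a--> q0
q0 --a--> q0
End in state q0, which is not an accepting state.

rejected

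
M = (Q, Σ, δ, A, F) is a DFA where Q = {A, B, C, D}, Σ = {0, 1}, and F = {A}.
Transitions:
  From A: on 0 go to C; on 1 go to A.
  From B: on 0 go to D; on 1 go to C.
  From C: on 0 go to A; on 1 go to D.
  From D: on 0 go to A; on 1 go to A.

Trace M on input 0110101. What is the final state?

A

A --0--> C
C --1--> D
D --1--> A
A --0--> C
C --1--> D
D --0--> A
A --1--> A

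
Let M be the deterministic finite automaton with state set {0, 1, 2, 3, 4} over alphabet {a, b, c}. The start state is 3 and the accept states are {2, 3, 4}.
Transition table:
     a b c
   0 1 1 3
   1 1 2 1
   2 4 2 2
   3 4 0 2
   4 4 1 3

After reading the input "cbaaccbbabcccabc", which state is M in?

3 --c--> 2
2 --b--> 2
2 --a--> 4
4 --a--> 4
4 --c--> 3
3 --c--> 2
2 --b--> 2
2 --b--> 2
2 --a--> 4
4 --b--> 1
1 --c--> 1
1 --c--> 1
1 --c--> 1
1 --a--> 1
1 --b--> 2
2 --c--> 2

2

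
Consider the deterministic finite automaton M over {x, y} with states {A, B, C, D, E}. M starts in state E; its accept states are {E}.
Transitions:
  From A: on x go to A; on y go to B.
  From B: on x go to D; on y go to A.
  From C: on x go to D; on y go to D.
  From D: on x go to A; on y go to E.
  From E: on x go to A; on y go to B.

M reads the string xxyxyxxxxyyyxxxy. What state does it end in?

E --x--> A
A --x--> A
A --y--> B
B --x--> D
D --y--> E
E --x--> A
A --x--> A
A --x--> A
A --x--> A
A --y--> B
B --y--> A
A --y--> B
B --x--> D
D --x--> A
A --x--> A
A --y--> B

B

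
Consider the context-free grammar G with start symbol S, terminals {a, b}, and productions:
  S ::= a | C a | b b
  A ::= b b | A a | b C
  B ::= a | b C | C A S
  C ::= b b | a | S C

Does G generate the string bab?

no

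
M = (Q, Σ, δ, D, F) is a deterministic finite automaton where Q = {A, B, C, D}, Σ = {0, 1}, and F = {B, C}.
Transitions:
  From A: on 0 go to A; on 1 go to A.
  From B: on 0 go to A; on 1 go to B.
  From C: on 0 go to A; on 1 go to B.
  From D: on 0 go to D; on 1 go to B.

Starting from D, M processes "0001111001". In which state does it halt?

D --0--> D
D --0--> D
D --0--> D
D --1--> B
B --1--> B
B --1--> B
B --1--> B
B --0--> A
A --0--> A
A --1--> A

A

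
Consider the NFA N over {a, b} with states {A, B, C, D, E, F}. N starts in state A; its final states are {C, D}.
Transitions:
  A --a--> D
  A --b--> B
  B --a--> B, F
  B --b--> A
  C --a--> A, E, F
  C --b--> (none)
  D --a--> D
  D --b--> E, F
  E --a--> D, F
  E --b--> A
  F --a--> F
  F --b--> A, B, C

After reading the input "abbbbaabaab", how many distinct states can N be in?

Start: {A}
read a: {D}
read b: {E, F}
read b: {A, B, C}
read b: {A, B}
read b: {A, B}
read a: {B, D, F}
read a: {B, D, F}
read b: {A, B, C, E, F}
read a: {A, B, D, E, F}
read a: {B, D, F}
read b: {A, B, C, E, F}
Final reachable set {A, B, C, E, F} has 5 states.

5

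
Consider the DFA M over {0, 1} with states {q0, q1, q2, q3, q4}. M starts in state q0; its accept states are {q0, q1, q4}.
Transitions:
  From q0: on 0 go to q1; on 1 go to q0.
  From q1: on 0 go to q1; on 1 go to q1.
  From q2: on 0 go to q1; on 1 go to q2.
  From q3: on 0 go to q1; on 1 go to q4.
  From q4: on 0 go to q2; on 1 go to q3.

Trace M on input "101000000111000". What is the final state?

q0 --1--> q0
q0 --0--> q1
q1 --1--> q1
q1 --0--> q1
q1 --0--> q1
q1 --0--> q1
q1 --0--> q1
q1 --0--> q1
q1 --0--> q1
q1 --1--> q1
q1 --1--> q1
q1 --1--> q1
q1 --0--> q1
q1 --0--> q1
q1 --0--> q1

q1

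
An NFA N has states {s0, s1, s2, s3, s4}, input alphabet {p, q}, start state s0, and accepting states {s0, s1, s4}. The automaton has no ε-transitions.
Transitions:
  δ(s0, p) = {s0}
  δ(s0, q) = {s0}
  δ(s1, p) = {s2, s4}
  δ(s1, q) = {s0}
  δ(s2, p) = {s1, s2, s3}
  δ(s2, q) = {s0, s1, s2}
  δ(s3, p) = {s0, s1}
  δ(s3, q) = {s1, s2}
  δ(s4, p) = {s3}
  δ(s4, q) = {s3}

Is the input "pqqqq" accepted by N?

Start: {s0}
read p: {s0}
read q: {s0}
read q: {s0}
read q: {s0}
read q: {s0}
Reachable ∩ accepting = {s0} — nonempty.

accepted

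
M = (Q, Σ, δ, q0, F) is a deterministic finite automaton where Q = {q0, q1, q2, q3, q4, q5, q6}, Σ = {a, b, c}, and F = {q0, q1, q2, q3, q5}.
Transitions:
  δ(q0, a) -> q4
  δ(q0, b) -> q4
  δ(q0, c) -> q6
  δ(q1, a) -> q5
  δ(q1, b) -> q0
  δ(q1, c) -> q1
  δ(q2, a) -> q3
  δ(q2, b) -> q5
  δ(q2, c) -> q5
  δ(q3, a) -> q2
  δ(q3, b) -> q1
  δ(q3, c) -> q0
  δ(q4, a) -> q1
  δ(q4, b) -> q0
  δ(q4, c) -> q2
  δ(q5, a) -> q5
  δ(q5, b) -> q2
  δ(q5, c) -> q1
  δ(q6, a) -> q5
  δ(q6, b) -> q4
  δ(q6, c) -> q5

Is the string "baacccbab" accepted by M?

accepted

q0 --b--> q4
q4 --a--> q1
q1 --a--> q5
q5 --c--> q1
q1 --c--> q1
q1 --c--> q1
q1 --b--> q0
q0 --a--> q4
q4 --b--> q0
End in state q0, which is an accepting state.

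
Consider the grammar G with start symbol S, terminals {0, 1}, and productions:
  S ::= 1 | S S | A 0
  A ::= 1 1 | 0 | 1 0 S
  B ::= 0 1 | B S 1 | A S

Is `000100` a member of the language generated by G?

no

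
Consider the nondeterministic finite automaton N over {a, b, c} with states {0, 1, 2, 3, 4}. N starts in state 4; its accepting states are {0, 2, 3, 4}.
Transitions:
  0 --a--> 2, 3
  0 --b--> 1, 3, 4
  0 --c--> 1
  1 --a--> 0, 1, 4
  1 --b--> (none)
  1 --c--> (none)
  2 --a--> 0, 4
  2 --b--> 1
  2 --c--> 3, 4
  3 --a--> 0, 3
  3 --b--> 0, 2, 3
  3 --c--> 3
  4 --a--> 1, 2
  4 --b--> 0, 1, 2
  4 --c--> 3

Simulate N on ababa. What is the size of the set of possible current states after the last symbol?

5

Start: {4}
read a: {1, 2}
read b: {1}
read a: {0, 1, 4}
read b: {0, 1, 2, 3, 4}
read a: {0, 1, 2, 3, 4}
Final reachable set {0, 1, 2, 3, 4} has 5 states.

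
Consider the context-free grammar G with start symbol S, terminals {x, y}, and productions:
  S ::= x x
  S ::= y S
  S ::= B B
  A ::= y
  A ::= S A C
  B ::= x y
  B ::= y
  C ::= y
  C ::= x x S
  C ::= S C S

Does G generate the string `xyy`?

yes

S ⇒ BB ⇒ xyB ⇒ xyy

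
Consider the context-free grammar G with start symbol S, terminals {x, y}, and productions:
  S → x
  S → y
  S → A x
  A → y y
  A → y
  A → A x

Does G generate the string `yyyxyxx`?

no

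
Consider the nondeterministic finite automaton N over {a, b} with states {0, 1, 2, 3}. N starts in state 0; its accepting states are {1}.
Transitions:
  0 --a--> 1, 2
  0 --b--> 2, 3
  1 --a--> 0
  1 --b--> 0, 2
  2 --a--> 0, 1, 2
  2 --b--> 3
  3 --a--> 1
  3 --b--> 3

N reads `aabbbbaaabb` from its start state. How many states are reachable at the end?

2

Start: {0}
read a: {1, 2}
read a: {0, 1, 2}
read b: {0, 2, 3}
read b: {2, 3}
read b: {3}
read b: {3}
read a: {1}
read a: {0}
read a: {1, 2}
read b: {0, 2, 3}
read b: {2, 3}
Final reachable set {2, 3} has 2 states.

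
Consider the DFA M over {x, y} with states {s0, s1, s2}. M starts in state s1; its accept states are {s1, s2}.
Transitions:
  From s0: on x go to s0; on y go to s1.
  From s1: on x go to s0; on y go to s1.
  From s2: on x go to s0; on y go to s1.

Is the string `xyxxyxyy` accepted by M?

accepted

s1 --x--> s0
s0 --y--> s1
s1 --x--> s0
s0 --x--> s0
s0 --y--> s1
s1 --x--> s0
s0 --y--> s1
s1 --y--> s1
End in state s1, which is an accepting state.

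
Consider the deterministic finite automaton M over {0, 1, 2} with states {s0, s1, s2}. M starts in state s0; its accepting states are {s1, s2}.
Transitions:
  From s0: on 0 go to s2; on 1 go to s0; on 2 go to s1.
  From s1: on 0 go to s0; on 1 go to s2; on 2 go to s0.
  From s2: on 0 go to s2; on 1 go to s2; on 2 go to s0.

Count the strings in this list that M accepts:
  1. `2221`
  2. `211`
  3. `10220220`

`2221`: accepted
`211`: accepted
`10220220`: accepted

3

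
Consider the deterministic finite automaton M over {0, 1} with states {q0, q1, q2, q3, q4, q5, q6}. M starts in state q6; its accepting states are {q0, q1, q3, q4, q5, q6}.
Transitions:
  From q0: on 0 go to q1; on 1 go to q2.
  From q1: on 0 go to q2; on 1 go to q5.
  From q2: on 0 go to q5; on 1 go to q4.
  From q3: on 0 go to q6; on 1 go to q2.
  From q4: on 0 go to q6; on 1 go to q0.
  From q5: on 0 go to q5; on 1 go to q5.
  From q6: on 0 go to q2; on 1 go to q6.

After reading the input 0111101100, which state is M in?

q5

q6 --0--> q2
q2 --1--> q4
q4 --1--> q0
q0 --1--> q2
q2 --1--> q4
q4 --0--> q6
q6 --1--> q6
q6 --1--> q6
q6 --0--> q2
q2 --0--> q5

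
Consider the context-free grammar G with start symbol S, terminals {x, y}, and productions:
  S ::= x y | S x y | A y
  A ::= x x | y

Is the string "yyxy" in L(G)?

yes

S ⇒ Sxy ⇒ Ayxy ⇒ yyxy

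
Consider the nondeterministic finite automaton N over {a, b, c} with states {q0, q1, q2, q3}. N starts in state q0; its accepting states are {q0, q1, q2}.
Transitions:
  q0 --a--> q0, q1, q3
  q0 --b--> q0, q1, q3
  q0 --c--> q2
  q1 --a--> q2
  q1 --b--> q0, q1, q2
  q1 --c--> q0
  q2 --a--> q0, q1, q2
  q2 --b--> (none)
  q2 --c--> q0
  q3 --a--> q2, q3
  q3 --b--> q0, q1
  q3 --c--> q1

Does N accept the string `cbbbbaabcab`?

rejected

Start: {q0}
read c: {q2}
read b: {}
The reachable set is empty and stays empty for the remaining 9 symbols.
Reachable ∩ accepting = {} — empty.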